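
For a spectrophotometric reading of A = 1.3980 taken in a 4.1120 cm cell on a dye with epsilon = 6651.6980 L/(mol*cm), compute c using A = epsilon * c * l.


Formula: c = A / (epsilon * l)
Substituting: c = 1.3980 / (6651.6980 * 4.1120)
Result: 5.1112e-05 mol/L


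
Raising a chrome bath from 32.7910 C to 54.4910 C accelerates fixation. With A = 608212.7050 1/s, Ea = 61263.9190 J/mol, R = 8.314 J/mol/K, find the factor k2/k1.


T1 = 32.7910 + 273.15 = 305.9410 K; T2 = 54.4910 + 273.15 = 327.6410 K
k1 = A * exp(-Ea/(R*T1)) = 608212.7050 * exp(-61263.9190/(8.314*305.9410)) = 2.1078e-05 1/s
k2 = A * exp(-Ea/(R*T2)) = 608212.7050 * exp(-61263.9190/(8.314*327.6410)) = 1.0390e-04 1/s
k2/k1 = 1.0390e-04 / 2.1078e-05 = 4.9294


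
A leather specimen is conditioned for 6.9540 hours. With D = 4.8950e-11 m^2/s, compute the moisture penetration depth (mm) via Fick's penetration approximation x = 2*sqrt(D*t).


t = 6.9540 hr * 3600 = 25034.4000 s
D * t = 4.8950e-11 * 25034.4000 = 1.2254e-06
x = 2 * sqrt(D*t) = 2 * sqrt(1.2254e-06) = 0.00221399 m = 2.2140 mm


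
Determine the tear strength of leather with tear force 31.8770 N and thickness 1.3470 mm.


Formula: Tear strength = force / thickness
Substituting: Tear strength = 31.8770 / 1.3470
Result: 23.6652 N/mm


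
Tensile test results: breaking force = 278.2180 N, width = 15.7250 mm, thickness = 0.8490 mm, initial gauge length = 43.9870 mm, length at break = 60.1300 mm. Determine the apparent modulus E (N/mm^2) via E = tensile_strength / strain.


TS = F / (w * t) = 278.2180 / (15.7250 * 0.8490) = 20.8395 N/mm^2
strain = (Lf - L0) / L0 = (60.1300 - 43.9870) / 43.9870 = 0.3670
E = TS / strain = 20.8395 / 0.3670 = 56.7841 N/mm^2


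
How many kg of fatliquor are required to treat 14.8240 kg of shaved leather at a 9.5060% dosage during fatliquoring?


Formula: Fat = substrate * pct / 100
Substituting: Fat = 14.8240 * 9.5060 / 100
Result: 1.4092 kg


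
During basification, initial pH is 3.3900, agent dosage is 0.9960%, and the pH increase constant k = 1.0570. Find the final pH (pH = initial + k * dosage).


Formula: pH_final = pH_initial + k * base_pct
Substituting: pH_final = 3.3900 + 1.0570 * 0.9960
Result: 4.4428


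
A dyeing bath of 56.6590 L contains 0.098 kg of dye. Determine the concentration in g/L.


Formula: Conc = dye_mass(kg) / volume(L) * 1000
Substituting: Conc = 0.098 / 56.6590 * 1000
Result: 1.7296 g/L


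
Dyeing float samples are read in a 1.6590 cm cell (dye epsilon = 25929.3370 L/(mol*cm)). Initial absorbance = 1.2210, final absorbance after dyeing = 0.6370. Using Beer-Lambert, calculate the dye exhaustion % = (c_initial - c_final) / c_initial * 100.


c_initial = A_i / (epsilon * l) = 1.2210 / (25929.3370 * 1.6590) = 2.8384e-05 mol/L
c_final = A_f / (epsilon * l) = 0.6370 / (25929.3370 * 1.6590) = 1.4808e-05 mol/L
Exhaustion = (c_initial - c_final) / c_initial * 100 = (2.8384e-05 - 1.4808e-05) / 2.8384e-05 * 100 = 47.8296 %


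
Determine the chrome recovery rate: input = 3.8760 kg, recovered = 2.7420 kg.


Formula: Recovery = recovered / input * 100
Substituting: Recovery = 2.7420 / 3.8760 * 100
Result: 70.7430 %


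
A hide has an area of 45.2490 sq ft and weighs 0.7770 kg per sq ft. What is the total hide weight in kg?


Formula: Weight = area * weight_per_sqft
Substituting: Weight = 45.2490 * 0.7770
Result: 35.1585 kg


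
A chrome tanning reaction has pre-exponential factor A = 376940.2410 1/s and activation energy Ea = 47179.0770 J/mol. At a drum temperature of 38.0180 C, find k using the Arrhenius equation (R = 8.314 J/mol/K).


T_K = T_C + 273.15 = 38.0180 + 273.15 = 311.1680 K
exponent = -Ea / (R * T_K) = -47179.0770 / (8.314 * 311.1680) = -18.2366
k = A * exp(exponent) = 376940.2410 * exp(-18.2366) = 0.00453113 1/s


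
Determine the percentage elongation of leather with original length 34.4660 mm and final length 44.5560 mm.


Formula: Elongation = (Lf - L0) / L0 * 100
Substituting: Elongation = (44.5560 - 34.4660) / 34.4660 * 100
Result: 29.2752 %


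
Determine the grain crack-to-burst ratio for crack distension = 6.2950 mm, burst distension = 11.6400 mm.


Formula: Ratio = crack / burst
Substituting: Ratio = 6.2950 / 11.6400
Result: 0.5408


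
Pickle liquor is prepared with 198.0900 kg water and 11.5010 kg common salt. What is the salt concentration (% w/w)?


Formula: Conc = salt / (water + salt) * 100
Substituting: Conc = 11.5010 / (198.0900 + 11.5010) * 100
Result: 5.4874 %


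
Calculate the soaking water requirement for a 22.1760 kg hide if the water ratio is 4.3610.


Formula: Water = hide_weight * ratio
Substituting: Water = 22.1760 * 4.3610
Result: 96.7095 kg


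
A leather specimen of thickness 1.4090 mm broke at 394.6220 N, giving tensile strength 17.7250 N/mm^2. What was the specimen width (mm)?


Formula: w = F / (TS * t)
Substituting: w = 394.6220 / (17.7250 * 1.4090)
Result: 15.8010 mm


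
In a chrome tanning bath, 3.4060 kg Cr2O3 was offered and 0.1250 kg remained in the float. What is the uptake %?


Formula: Uptake = (offered - residual) / offered * 100
Substituting: Uptake = (3.4060 - 0.1250) / 3.4060 * 100
Result: 96.3300 %


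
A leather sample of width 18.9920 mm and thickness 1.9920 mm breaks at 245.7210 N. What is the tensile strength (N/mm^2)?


Formula: TS = force / (width * thickness)
Substituting: TS = 245.7210 / (18.9920 * 1.9920)
Result: 6.4950 N/mm^2


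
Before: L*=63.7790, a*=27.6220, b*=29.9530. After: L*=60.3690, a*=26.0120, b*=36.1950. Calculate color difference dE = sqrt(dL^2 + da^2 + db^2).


dL = -3.4100, da = -1.6100, db = 6.2420
dE = sqrt((-3.4100)^2 + (-1.6100)^2 + 6.2420^2) = 7.2927


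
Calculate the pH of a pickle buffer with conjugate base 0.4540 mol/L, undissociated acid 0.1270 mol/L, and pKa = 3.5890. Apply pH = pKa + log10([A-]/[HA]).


ratio = [A-] / [HA] = 0.4540 / 0.1270 = 3.5748
log10(ratio) = 0.5533
pH = pKa + log10(ratio) = 3.5890 + 0.5533 = 4.1423


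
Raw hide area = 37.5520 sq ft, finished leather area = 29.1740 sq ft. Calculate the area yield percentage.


Formula: Yield = finished / raw * 100
Substituting: Yield = 29.1740 / 37.5520 * 100
Result: 77.6896 %


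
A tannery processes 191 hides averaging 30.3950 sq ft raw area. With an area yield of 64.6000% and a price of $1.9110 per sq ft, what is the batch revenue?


Raw_total = N * avg_area = 191 * 30.3950 = 5805.4450 sq ft
Finished = Raw_total * yield / 100 = 5805.4450 * 64.6000 / 100 = 3750.3175 sq ft
Value = Finished * price = 3750.3175 * 1.9110 = 7166.8567 $


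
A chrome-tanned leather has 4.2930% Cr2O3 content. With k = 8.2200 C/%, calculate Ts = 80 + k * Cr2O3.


Formula: Ts = 80 + k * Cr2O3
Substituting: Ts = 80 + 8.2200 * 4.2930
Result: 115.2885 C


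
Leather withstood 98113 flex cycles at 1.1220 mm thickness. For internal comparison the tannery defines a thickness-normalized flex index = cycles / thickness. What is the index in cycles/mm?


Formula: Index = cycles / thickness
Substituting: Index = 98113 / 1.1220
Result: 87444.7415 cycles/mm


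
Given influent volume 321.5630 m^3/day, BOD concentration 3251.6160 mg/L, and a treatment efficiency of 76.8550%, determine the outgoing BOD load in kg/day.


Load_in = volume * conc / 1000 = 321.5630 * 3251.6160 / 1000 = 1045.5994 kg/day
Removed = Load_in * eff / 100 = 1045.5994 * 76.8550 / 100 = 803.5954 kg/day
Load_out = Load_in - Removed = 1045.5994 - 803.5954 = 242.0040 kg/day


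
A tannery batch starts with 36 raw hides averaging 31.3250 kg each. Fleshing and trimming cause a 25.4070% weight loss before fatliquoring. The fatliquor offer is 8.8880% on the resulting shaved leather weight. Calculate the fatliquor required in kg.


Total_raw = N * avg_wt = 36 * 31.3250 = 1127.7000 kg
Substrate = Total_raw * (1 - loss/100) = 1127.7000 * (1 - 25.4070/100) = 841.1853 kg
Fat = Substrate * pct / 100 = 841.1853 * 8.8880 / 100 = 74.7645 kg


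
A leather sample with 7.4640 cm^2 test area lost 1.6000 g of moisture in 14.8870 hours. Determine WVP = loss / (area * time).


Formula: WVP = loss / (area * time)
Substituting: WVP = 1.6000 / (7.4640 * 14.8870)
Result: 0.0143993 g/(cm^2*hr)


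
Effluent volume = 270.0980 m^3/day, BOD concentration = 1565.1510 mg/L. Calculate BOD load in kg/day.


Formula: BOD_load = volume * conc / 1000
Substituting: BOD_load = 270.0980 * 1565.1510 / 1000
Result: 422.7442 kg/day


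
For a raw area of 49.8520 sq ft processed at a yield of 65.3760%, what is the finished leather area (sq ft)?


Formula: finished = raw * yield / 100
Substituting: finished = 49.8520 * 65.3760 / 100
Result: 32.5912 sq ft


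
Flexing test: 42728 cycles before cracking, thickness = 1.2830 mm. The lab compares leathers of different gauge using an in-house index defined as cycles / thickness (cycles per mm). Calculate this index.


Formula: Index = cycles / thickness
Substituting: Index = 42728 / 1.2830
Result: 33303.1956 cycles/mm


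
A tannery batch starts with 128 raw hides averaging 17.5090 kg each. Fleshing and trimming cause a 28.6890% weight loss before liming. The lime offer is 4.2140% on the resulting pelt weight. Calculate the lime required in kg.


Total_raw = N * avg_wt = 128 * 17.5090 = 2241.1520 kg
Substrate = Total_raw * (1 - loss/100) = 2241.1520 * (1 - 28.6890/100) = 1598.1879 kg
Lime = Substrate * pct / 100 = 1598.1879 * 4.2140 / 100 = 67.3476 kg


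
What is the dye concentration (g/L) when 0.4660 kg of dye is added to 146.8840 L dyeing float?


Formula: Conc = dye_mass(kg) / volume(L) * 1000
Substituting: Conc = 0.4660 / 146.8840 * 1000
Result: 3.1726 g/L


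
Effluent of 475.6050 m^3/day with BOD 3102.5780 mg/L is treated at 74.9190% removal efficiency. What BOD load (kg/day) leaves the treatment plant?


Load_in = volume * conc / 1000 = 475.6050 * 3102.5780 / 1000 = 1475.6016 kg/day
Removed = Load_in * eff / 100 = 1475.6016 * 74.9190 / 100 = 1105.5060 kg/day
Load_out = Load_in - Removed = 1475.6016 - 1105.5060 = 370.0956 kg/day


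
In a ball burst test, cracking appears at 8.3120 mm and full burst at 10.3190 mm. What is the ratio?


Formula: Ratio = crack / burst
Substituting: Ratio = 8.3120 / 10.3190
Result: 0.8055


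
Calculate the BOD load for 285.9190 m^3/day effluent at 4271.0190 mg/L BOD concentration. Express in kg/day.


Formula: BOD_load = volume * conc / 1000
Substituting: BOD_load = 285.9190 * 4271.0190 / 1000
Result: 1221.1655 kg/day


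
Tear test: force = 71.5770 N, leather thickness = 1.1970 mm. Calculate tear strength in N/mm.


Formula: Tear strength = force / thickness
Substituting: Tear strength = 71.5770 / 1.1970
Result: 59.7970 N/mm


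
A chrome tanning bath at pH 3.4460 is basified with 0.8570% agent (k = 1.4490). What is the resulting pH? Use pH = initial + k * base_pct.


Formula: pH_final = pH_initial + k * base_pct
Substituting: pH_final = 3.4460 + 1.4490 * 0.8570
Result: 4.6878


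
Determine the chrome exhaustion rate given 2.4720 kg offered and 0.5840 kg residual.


Formula: Uptake = (offered - residual) / offered * 100
Substituting: Uptake = (2.4720 - 0.5840) / 2.4720 * 100
Result: 76.3754 %


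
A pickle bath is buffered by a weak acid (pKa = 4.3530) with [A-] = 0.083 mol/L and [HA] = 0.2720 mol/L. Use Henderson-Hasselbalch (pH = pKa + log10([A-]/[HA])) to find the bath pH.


ratio = [A-] / [HA] = 0.083 / 0.2720 = 0.3051
log10(ratio) = -0.5155
pH = pKa + log10(ratio) = 4.3530 - 0.5155 = 3.8375


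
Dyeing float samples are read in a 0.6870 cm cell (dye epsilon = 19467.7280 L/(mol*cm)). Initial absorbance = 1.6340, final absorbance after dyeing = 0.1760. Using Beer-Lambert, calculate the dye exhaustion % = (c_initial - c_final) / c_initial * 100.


c_initial = A_i / (epsilon * l) = 1.6340 / (19467.7280 * 0.6870) = 1.2217e-04 mol/L
c_final = A_f / (epsilon * l) = 0.1760 / (19467.7280 * 0.6870) = 1.3160e-05 mol/L
Exhaustion = (c_initial - c_final) / c_initial * 100 = (1.2217e-04 - 1.3160e-05) / 1.2217e-04 * 100 = 89.2289 %


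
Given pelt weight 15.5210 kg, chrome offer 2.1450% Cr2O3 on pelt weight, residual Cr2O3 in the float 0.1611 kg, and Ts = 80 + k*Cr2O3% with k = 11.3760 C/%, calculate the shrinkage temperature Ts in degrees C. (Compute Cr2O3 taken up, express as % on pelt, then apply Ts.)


Offered = pelt * offer_pct / 100 = 15.5210 * 2.1450 / 100 = 0.3329 kg
Uptake = offered - residual = 0.3329 - 0.1611 = 0.1718 kg
Cr2O3% on pelt = uptake / pelt * 100 = 0.1718 / 15.5210 * 100 = 1.1071 %
Ts = 80 + k * Cr2O3% = 80 + 11.3760 * 1.1071 = 92.5938 C


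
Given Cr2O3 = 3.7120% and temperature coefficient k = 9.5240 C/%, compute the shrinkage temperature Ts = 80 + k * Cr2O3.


Formula: Ts = 80 + k * Cr2O3
Substituting: Ts = 80 + 9.5240 * 3.7120
Result: 115.3531 C


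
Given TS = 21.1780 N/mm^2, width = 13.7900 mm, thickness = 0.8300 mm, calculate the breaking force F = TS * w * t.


Formula: F = TS * w * t
Substituting: F = 21.1780 * 13.7900 * 0.8300
Result: 242.3970 N


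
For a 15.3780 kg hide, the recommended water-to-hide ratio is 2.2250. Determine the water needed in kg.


Formula: Water = hide_weight * ratio
Substituting: Water = 15.3780 * 2.2250
Result: 34.2161 kg


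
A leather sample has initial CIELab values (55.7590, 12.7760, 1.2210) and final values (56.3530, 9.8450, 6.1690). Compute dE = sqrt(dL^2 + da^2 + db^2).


dL = 0.5940, da = -2.9310, db = 4.9480
dE = sqrt(0.5940^2 + (-2.9310)^2 + 4.9480^2) = 5.7815


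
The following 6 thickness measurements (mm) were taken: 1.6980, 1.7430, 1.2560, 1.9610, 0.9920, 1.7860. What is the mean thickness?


Formula: Average = sum / n
Substituting: Average = 9.4360 / 6
Result: 1.5727 mm


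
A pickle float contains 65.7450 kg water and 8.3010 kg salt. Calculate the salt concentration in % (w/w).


Formula: Conc = salt / (water + salt) * 100
Substituting: Conc = 8.3010 / (65.7450 + 8.3010) * 100
Result: 11.2106 %


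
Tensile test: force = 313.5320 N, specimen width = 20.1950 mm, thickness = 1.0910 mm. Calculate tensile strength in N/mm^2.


Formula: TS = force / (width * thickness)
Substituting: TS = 313.5320 / (20.1950 * 1.0910)
Result: 14.2303 N/mm^2


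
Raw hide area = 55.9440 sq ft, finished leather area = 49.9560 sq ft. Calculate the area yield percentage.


Formula: Yield = finished / raw * 100
Substituting: Yield = 49.9560 / 55.9440 * 100
Result: 89.2964 %


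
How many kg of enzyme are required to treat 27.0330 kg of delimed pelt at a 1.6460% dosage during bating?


Formula: Enzyme = substrate * pct / 100
Substituting: Enzyme = 27.0330 * 1.6460 / 100
Result: 0.4450 kg


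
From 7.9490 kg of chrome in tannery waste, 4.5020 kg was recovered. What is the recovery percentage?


Formula: Recovery = recovered / input * 100
Substituting: Recovery = 4.5020 / 7.9490 * 100
Result: 56.6361 %


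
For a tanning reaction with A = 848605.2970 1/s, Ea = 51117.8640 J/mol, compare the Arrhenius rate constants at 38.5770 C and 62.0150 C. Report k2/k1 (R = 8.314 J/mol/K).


T1 = 38.5770 + 273.15 = 311.7270 K; T2 = 62.0150 + 273.15 = 335.1650 K
k1 = A * exp(-Ea/(R*T1)) = 848605.2970 * exp(-51117.8640/(8.314*311.7270)) = 0.00230576 1/s
k2 = A * exp(-Ea/(R*T2)) = 848605.2970 * exp(-51117.8640/(8.314*335.1650)) = 0.00915851 1/s
k2/k1 = 0.00915851 / 0.00230576 = 3.9720


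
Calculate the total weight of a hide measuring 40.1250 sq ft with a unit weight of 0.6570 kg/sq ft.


Formula: Weight = area * weight_per_sqft
Substituting: Weight = 40.1250 * 0.6570
Result: 26.3621 kg


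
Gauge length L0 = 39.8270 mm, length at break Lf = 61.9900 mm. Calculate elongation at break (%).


Formula: Elongation = (Lf - L0) / L0 * 100
Substituting: Elongation = (61.9900 - 39.8270) / 39.8270 * 100
Result: 55.6482 %


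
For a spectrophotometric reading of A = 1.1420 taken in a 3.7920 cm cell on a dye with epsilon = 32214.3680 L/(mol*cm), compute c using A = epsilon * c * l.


Formula: c = A / (epsilon * l)
Substituting: c = 1.1420 / (32214.3680 * 3.7920)
Result: 9.3486e-06 mol/L


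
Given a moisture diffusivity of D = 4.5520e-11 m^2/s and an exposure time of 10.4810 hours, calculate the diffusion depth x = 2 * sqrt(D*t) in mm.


t = 10.4810 hr * 3600 = 37731.6000 s
D * t = 4.5520e-11 * 37731.6000 = 1.7175e-06
x = 2 * sqrt(D*t) = 2 * sqrt(1.7175e-06) = 0.0026211 m = 2.6211 mm


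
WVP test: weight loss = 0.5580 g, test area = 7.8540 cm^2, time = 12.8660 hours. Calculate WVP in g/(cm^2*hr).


Formula: WVP = loss / (area * time)
Substituting: WVP = 0.5580 / (7.8540 * 12.8660)
Result: 0.00552204 g/(cm^2*hr)


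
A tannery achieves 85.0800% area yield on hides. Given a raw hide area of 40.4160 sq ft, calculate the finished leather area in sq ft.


Formula: finished = raw * yield / 100
Substituting: finished = 40.4160 * 85.0800 / 100
Result: 34.3859 sq ft


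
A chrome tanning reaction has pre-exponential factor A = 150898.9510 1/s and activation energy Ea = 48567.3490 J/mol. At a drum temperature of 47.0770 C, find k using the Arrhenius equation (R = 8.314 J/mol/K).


T_K = T_C + 273.15 = 47.0770 + 273.15 = 320.2270 K
exponent = -Ea / (R * T_K) = -48567.3490 / (8.314 * 320.2270) = -18.2422
k = A * exp(exponent) = 150898.9510 * exp(-18.2422) = 0.00180391 1/s


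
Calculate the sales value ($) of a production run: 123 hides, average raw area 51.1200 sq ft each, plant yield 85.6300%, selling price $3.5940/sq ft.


Raw_total = N * avg_area = 123 * 51.1200 = 6287.7600 sq ft
Finished = Raw_total * yield / 100 = 6287.7600 * 85.6300 / 100 = 5384.2089 sq ft
Value = Finished * price = 5384.2089 * 3.5940 = 19350.8467 $


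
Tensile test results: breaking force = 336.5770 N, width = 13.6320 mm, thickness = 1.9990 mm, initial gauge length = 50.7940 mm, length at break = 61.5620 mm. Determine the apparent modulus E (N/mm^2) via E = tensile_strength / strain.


TS = F / (w * t) = 336.5770 / (13.6320 * 1.9990) = 12.3513 N/mm^2
strain = (Lf - L0) / L0 = (61.5620 - 50.7940) / 50.7940 = 0.2120
E = TS / strain = 12.3513 / 0.2120 = 58.2625 N/mm^2


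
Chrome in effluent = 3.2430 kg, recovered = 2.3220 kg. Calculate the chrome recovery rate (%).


Formula: Recovery = recovered / input * 100
Substituting: Recovery = 2.3220 / 3.2430 * 100
Result: 71.6004 %


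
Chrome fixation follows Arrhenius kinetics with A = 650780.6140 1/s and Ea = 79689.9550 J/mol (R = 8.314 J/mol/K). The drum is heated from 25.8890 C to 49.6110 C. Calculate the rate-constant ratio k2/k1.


T1 = 25.8890 + 273.15 = 299.0390 K; T2 = 49.6110 + 273.15 = 322.7610 K
k1 = A * exp(-Ea/(R*T1)) = 650780.6140 * exp(-79689.9550/(8.314*299.0390)) = 7.8179e-09 1/s
k2 = A * exp(-Ea/(R*T2)) = 650780.6140 * exp(-79689.9550/(8.314*322.7610)) = 8.2451e-08 1/s
k2/k1 = 8.2451e-08 / 7.8179e-09 = 10.5464


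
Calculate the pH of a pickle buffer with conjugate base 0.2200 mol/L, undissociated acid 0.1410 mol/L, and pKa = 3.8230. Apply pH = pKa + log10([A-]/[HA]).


ratio = [A-] / [HA] = 0.2200 / 0.1410 = 1.5603
log10(ratio) = 0.1932
pH = pKa + log10(ratio) = 3.8230 + 0.1932 = 4.0162


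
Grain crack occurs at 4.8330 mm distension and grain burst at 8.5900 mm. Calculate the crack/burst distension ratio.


Formula: Ratio = crack / burst
Substituting: Ratio = 4.8330 / 8.5900
Result: 0.5626


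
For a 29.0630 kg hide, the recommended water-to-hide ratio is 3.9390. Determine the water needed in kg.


Formula: Water = hide_weight * ratio
Substituting: Water = 29.0630 * 3.9390
Result: 114.4792 kg


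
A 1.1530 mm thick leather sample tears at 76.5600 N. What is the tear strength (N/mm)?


Formula: Tear strength = force / thickness
Substituting: Tear strength = 76.5600 / 1.1530
Result: 66.4007 N/mm


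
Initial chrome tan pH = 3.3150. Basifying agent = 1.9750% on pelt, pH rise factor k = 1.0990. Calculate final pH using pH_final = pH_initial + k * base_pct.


Formula: pH_final = pH_initial + k * base_pct
Substituting: pH_final = 3.3150 + 1.0990 * 1.9750
Result: 5.4855


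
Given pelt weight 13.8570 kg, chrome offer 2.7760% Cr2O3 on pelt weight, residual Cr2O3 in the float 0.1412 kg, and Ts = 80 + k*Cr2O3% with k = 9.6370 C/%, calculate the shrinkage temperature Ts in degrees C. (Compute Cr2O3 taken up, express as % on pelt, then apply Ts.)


Offered = pelt * offer_pct / 100 = 13.8570 * 2.7760 / 100 = 0.3847 kg
Uptake = offered - residual = 0.3847 - 0.1412 = 0.2435 kg
Cr2O3% on pelt = uptake / pelt * 100 = 0.2435 / 13.8570 * 100 = 1.7570 %
Ts = 80 + k * Cr2O3% = 80 + 9.6370 * 1.7570 = 96.9324 C


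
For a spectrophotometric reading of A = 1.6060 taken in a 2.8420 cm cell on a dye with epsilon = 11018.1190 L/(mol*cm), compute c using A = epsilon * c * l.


Formula: c = A / (epsilon * l)
Substituting: c = 1.6060 / (11018.1190 * 2.8420)
Result: 5.1288e-05 mol/L


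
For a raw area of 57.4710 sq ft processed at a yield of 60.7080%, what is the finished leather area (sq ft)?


Formula: finished = raw * yield / 100
Substituting: finished = 57.4710 * 60.7080 / 100
Result: 34.8895 sq ft


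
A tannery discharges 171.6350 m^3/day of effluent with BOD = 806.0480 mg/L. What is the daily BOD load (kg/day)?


Formula: BOD_load = volume * conc / 1000
Substituting: BOD_load = 171.6350 * 806.0480 / 1000
Result: 138.3460 kg/day


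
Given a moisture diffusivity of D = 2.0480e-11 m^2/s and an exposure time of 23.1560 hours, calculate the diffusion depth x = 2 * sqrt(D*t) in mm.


t = 23.1560 hr * 3600 = 83361.6000 s
D * t = 2.0480e-11 * 83361.6000 = 1.7072e-06
x = 2 * sqrt(D*t) = 2 * sqrt(1.7072e-06) = 0.00261323 m = 2.6132 mm


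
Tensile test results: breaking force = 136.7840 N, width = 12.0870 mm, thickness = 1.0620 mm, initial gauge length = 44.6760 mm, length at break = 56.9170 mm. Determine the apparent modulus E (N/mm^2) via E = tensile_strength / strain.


TS = F / (w * t) = 136.7840 / (12.0870 * 1.0620) = 10.6560 N/mm^2
strain = (Lf - L0) / L0 = (56.9170 - 44.6760) / 44.6760 = 0.2740
E = TS / strain = 10.6560 / 0.2740 = 38.8910 N/mm^2


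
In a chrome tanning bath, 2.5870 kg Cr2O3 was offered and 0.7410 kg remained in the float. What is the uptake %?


Formula: Uptake = (offered - residual) / offered * 100
Substituting: Uptake = (2.5870 - 0.7410) / 2.5870 * 100
Result: 71.3568 %


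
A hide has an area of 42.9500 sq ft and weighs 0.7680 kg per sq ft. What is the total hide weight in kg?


Formula: Weight = area * weight_per_sqft
Substituting: Weight = 42.9500 * 0.7680
Result: 32.9856 kg


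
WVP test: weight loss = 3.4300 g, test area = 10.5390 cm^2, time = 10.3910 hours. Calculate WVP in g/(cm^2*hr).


Formula: WVP = loss / (area * time)
Substituting: WVP = 3.4300 / (10.5390 * 10.3910)
Result: 0.0313211 g/(cm^2*hr)


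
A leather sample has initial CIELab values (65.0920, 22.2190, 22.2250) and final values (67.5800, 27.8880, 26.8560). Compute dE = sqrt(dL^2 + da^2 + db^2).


dL = 2.4880, da = 5.6690, db = 4.6310
dE = sqrt(2.4880^2 + 5.6690^2 + 4.6310^2) = 7.7314


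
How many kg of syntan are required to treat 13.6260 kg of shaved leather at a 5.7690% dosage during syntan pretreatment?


Formula: Syntan = substrate * pct / 100
Substituting: Syntan = 13.6260 * 5.7690 / 100
Result: 0.7861 kg


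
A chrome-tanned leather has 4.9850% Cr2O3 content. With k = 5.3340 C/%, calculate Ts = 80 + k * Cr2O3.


Formula: Ts = 80 + k * Cr2O3
Substituting: Ts = 80 + 5.3340 * 4.9850
Result: 106.5900 C


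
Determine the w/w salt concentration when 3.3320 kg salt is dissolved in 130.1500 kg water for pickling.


Formula: Conc = salt / (water + salt) * 100
Substituting: Conc = 3.3320 / (130.1500 + 3.3320) * 100
Result: 2.4962 %


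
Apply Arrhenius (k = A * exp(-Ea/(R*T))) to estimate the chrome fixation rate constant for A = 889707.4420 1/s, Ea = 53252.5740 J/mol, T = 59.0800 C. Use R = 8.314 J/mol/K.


T_K = T_C + 273.15 = 59.0800 + 273.15 = 332.2300 K
exponent = -Ea / (R * T_K) = -53252.5740 / (8.314 * 332.2300) = -19.2793
k = A * exp(exponent) = 889707.4420 * exp(-19.2793) = 0.00377003 1/s


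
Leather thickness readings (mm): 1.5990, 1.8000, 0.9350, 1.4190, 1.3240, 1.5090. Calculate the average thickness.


Formula: Average = sum / n
Substituting: Average = 8.5860 / 6
Result: 1.4310 mm


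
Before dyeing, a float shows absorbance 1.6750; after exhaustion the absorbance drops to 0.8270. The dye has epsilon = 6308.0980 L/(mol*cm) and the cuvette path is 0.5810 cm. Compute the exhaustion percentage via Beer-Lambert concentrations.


c_initial = A_i / (epsilon * l) = 1.6750 / (6308.0980 * 0.5810) = 4.5703e-04 mol/L
c_final = A_f / (epsilon * l) = 0.8270 / (6308.0980 * 0.5810) = 2.2565e-04 mol/L
Exhaustion = (c_initial - c_final) / c_initial * 100 = (4.5703e-04 - 2.2565e-04) / 4.5703e-04 * 100 = 50.6269 %


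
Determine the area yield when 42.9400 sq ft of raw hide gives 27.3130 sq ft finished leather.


Formula: Yield = finished / raw * 100
Substituting: Yield = 27.3130 / 42.9400 * 100
Result: 63.6074 %


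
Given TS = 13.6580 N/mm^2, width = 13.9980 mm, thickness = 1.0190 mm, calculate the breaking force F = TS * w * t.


Formula: F = TS * w * t
Substituting: F = 13.6580 * 13.9980 * 1.0190
Result: 194.8172 N


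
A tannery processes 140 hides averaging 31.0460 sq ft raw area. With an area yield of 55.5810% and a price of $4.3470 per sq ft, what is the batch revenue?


Raw_total = N * avg_area = 140 * 31.0460 = 4346.4400 sq ft
Finished = Raw_total * yield / 100 = 4346.4400 * 55.5810 / 100 = 2415.7948 sq ft
Value = Finished * price = 2415.7948 * 4.3470 = 10501.4601 $


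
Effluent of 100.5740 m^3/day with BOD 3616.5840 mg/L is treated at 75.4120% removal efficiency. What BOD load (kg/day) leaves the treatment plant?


Load_in = volume * conc / 1000 = 100.5740 * 3616.5840 / 1000 = 363.7343 kg/day
Removed = Load_in * eff / 100 = 363.7343 * 75.4120 / 100 = 274.2993 kg/day
Load_out = Load_in - Removed = 363.7343 - 274.2993 = 89.4350 kg/day


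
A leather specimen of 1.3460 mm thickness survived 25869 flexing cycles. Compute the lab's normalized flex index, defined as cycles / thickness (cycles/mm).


Formula: Index = cycles / thickness
Substituting: Index = 25869 / 1.3460
Result: 19219.1679 cycles/mm


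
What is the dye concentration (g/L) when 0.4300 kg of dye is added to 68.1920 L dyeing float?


Formula: Conc = dye_mass(kg) / volume(L) * 1000
Substituting: Conc = 0.4300 / 68.1920 * 1000
Result: 6.3057 g/L


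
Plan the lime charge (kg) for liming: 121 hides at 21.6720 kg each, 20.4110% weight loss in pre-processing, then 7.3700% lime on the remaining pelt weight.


Total_raw = N * avg_wt = 121 * 21.6720 = 2622.3120 kg
Substrate = Total_raw * (1 - loss/100) = 2622.3120 * (1 - 20.4110/100) = 2087.0719 kg
Lime = Substrate * pct / 100 = 2087.0719 * 7.3700 / 100 = 153.8172 kg


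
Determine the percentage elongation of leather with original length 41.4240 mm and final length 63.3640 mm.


Formula: Elongation = (Lf - L0) / L0 * 100
Substituting: Elongation = (63.3640 - 41.4240) / 41.4240 * 100
Result: 52.9645 %


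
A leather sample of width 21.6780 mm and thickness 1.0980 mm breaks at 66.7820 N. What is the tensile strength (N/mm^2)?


Formula: TS = force / (width * thickness)
Substituting: TS = 66.7820 / (21.6780 * 1.0980)
Result: 2.8057 N/mm^2


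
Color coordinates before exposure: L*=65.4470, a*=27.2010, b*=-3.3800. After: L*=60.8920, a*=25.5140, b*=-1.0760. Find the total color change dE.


dL = -4.5550, da = -1.6870, db = 2.3040
dE = sqrt((-4.5550)^2 + (-1.6870)^2 + 2.3040^2) = 5.3761


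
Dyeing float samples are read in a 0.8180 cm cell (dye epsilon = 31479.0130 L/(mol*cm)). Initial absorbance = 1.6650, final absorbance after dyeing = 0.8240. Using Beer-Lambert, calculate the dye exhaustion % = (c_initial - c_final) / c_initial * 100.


c_initial = A_i / (epsilon * l) = 1.6650 / (31479.0130 * 0.8180) = 6.4661e-05 mol/L
c_final = A_f / (epsilon * l) = 0.8240 / (31479.0130 * 0.8180) = 3.2000e-05 mol/L
Exhaustion = (c_initial - c_final) / c_initial * 100 = (6.4661e-05 - 3.2000e-05) / 6.4661e-05 * 100 = 50.5105 %


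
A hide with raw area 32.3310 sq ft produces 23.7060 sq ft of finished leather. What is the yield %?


Formula: Yield = finished / raw * 100
Substituting: Yield = 23.7060 / 32.3310 * 100
Result: 73.3228 %


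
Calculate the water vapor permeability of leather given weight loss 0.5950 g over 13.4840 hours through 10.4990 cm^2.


Formula: WVP = loss / (area * time)
Substituting: WVP = 0.5950 / (10.4990 * 13.4840)
Result: 0.00420291 g/(cm^2*hr)


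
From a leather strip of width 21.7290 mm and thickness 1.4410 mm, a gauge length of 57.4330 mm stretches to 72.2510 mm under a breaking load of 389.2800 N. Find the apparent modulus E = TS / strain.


TS = F / (w * t) = 389.2800 / (21.7290 * 1.4410) = 12.4325 N/mm^2
strain = (Lf - L0) / L0 = (72.2510 - 57.4330) / 57.4330 = 0.2580
E = TS / strain = 12.4325 / 0.2580 = 48.1870 N/mm^2


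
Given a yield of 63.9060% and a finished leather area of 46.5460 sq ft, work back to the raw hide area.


Formula: raw = finished * 100 / yield
Substituting: raw = 46.5460 * 100 / 63.9060
Result: 72.8351 sq ft


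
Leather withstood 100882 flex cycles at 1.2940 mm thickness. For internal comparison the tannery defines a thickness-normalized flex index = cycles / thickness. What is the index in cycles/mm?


Formula: Index = cycles / thickness
Substituting: Index = 100882 / 1.2940
Result: 77961.3601 cycles/mm


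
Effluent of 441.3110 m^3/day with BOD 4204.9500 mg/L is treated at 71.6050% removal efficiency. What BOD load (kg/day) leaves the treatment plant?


Load_in = volume * conc / 1000 = 441.3110 * 4204.9500 / 1000 = 1855.6907 kg/day
Removed = Load_in * eff / 100 = 1855.6907 * 71.6050 / 100 = 1328.7673 kg/day
Load_out = Load_in - Removed = 1855.6907 - 1328.7673 = 526.9234 kg/day


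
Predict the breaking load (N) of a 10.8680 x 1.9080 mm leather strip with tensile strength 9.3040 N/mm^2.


Formula: F = TS * w * t
Substituting: F = 9.3040 * 10.8680 * 1.9080
Result: 192.9291 N


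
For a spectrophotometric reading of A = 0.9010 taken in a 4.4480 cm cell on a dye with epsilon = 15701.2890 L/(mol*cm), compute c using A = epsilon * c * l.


Formula: c = A / (epsilon * l)
Substituting: c = 0.9010 / (15701.2890 * 4.4480)
Result: 1.2901e-05 mol/L


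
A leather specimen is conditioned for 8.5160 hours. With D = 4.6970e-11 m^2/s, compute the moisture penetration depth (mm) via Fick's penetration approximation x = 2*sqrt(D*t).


t = 8.5160 hr * 3600 = 30657.6000 s
D * t = 4.6970e-11 * 30657.6000 = 1.4400e-06
x = 2 * sqrt(D*t) = 2 * sqrt(1.4400e-06) = 0.00239999 m = 2.4000 mm


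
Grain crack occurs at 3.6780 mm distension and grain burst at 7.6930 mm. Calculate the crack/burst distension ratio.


Formula: Ratio = crack / burst
Substituting: Ratio = 3.6780 / 7.6930
Result: 0.4781


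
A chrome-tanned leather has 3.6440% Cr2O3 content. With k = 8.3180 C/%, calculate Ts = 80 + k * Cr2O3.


Formula: Ts = 80 + k * Cr2O3
Substituting: Ts = 80 + 8.3180 * 3.6440
Result: 110.3108 C


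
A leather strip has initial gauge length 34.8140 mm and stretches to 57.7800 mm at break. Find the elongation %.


Formula: Elongation = (Lf - L0) / L0 * 100
Substituting: Elongation = (57.7800 - 34.8140) / 34.8140 * 100
Result: 65.9677 %


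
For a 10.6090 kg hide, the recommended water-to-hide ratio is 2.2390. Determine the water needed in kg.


Formula: Water = hide_weight * ratio
Substituting: Water = 10.6090 * 2.2390
Result: 23.7536 kg


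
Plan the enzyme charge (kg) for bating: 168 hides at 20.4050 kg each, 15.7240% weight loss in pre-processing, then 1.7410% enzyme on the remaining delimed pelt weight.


Total_raw = N * avg_wt = 168 * 20.4050 = 3428.0400 kg
Substrate = Total_raw * (1 - loss/100) = 3428.0400 * (1 - 15.7240/100) = 2889.0150 kg
Enzyme = Substrate * pct / 100 = 2889.0150 * 1.7410 / 100 = 50.2978 kg


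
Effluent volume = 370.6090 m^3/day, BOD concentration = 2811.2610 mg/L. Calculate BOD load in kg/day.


Formula: BOD_load = volume * conc / 1000
Substituting: BOD_load = 370.6090 * 2811.2610 / 1000
Result: 1041.8786 kg/day


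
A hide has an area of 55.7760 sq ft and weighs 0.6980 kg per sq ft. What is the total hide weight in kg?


Formula: Weight = area * weight_per_sqft
Substituting: Weight = 55.7760 * 0.6980
Result: 38.9316 kg


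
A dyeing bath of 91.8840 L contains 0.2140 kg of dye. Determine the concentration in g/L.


Formula: Conc = dye_mass(kg) / volume(L) * 1000
Substituting: Conc = 0.2140 / 91.8840 * 1000
Result: 2.3290 g/L


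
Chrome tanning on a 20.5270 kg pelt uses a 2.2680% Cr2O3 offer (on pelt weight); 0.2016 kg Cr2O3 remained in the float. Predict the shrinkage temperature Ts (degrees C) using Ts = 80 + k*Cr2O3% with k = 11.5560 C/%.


Offered = pelt * offer_pct / 100 = 20.5270 * 2.2680 / 100 = 0.4656 kg
Uptake = offered - residual = 0.4656 - 0.2016 = 0.2640 kg
Cr2O3% on pelt = uptake / pelt * 100 = 0.2640 / 20.5270 * 100 = 1.2859 %
Ts = 80 + k * Cr2O3% = 80 + 11.5560 * 1.2859 = 94.8596 C


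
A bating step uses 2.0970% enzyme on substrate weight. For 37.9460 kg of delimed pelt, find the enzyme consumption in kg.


Formula: Enzyme = substrate * pct / 100
Substituting: Enzyme = 37.9460 * 2.0970 / 100
Result: 0.7957 kg


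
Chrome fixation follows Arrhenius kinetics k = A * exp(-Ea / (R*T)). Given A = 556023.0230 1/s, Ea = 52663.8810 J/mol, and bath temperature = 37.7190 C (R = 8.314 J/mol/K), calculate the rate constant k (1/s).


T_K = T_C + 273.15 = 37.7190 + 273.15 = 310.8690 K
exponent = -Ea / (R * T_K) = -52663.8810 / (8.314 * 310.8690) = -20.3763
k = A * exp(exponent) = 556023.0230 * exp(-20.3763) = 7.8664e-04 1/s


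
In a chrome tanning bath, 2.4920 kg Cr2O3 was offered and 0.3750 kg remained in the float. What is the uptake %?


Formula: Uptake = (offered - residual) / offered * 100
Substituting: Uptake = (2.4920 - 0.3750) / 2.4920 * 100
Result: 84.9518 %


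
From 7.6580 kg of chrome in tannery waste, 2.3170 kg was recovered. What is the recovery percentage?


Formula: Recovery = recovered / input * 100
Substituting: Recovery = 2.3170 / 7.6580 * 100
Result: 30.2559 %


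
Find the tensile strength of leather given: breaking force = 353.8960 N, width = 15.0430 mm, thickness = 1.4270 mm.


Formula: TS = force / (width * thickness)
Substituting: TS = 353.8960 / (15.0430 * 1.4270)
Result: 16.4861 N/mm^2


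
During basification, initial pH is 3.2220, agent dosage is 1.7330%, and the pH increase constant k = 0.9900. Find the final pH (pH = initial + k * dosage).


Formula: pH_final = pH_initial + k * base_pct
Substituting: pH_final = 3.2220 + 0.9900 * 1.7330
Result: 4.9377


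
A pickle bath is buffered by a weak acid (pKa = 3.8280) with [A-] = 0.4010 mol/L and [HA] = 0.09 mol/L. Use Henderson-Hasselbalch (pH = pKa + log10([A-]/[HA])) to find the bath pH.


ratio = [A-] / [HA] = 0.4010 / 0.09 = 4.4556
log10(ratio) = 0.6489
pH = pKa + log10(ratio) = 3.8280 + 0.6489 = 4.4769


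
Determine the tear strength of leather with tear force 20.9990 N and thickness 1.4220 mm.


Formula: Tear strength = force / thickness
Substituting: Tear strength = 20.9990 / 1.4220
Result: 14.7672 N/mm


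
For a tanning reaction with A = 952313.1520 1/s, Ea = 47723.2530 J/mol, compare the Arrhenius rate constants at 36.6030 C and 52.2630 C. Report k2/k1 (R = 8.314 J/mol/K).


T1 = 36.6030 + 273.15 = 309.7530 K; T2 = 52.2630 + 273.15 = 325.4130 K
k1 = A * exp(-Ea/(R*T1)) = 952313.1520 * exp(-47723.2530/(8.314*309.7530)) = 0.00852637 1/s
k2 = A * exp(-Ea/(R*T2)) = 952313.1520 * exp(-47723.2530/(8.314*325.4130)) = 0.0208 1/s
k2/k1 = 0.0208 / 0.00852637 = 2.4395


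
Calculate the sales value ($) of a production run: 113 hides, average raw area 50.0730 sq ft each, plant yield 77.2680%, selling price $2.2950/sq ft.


Raw_total = N * avg_area = 113 * 50.0730 = 5658.2490 sq ft
Finished = Raw_total * yield / 100 = 5658.2490 * 77.2680 / 100 = 4372.0158 sq ft
Value = Finished * price = 4372.0158 * 2.2950 = 10033.7763 $


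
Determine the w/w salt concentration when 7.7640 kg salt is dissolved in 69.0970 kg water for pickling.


Formula: Conc = salt / (water + salt) * 100
Substituting: Conc = 7.7640 / (69.0970 + 7.7640) * 100
Result: 10.1014 %


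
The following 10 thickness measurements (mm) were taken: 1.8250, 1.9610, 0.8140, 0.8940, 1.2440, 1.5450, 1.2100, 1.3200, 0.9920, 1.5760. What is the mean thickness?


Formula: Average = sum / n
Substituting: Average = 13.3810 / 10
Result: 1.3381 mm


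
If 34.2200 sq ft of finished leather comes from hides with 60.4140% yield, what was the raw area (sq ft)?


Formula: raw = finished * 100 / yield
Substituting: raw = 34.2200 * 100 / 60.4140
Result: 56.6425 sq ft


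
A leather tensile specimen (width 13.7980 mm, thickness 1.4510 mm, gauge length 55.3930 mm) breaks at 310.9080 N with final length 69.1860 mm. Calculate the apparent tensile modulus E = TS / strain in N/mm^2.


TS = F / (w * t) = 310.9080 / (13.7980 * 1.4510) = 15.5292 N/mm^2
strain = (Lf - L0) / L0 = (69.1860 - 55.3930) / 55.3930 = 0.2490
E = TS / strain = 15.5292 / 0.2490 = 62.3655 N/mm^2


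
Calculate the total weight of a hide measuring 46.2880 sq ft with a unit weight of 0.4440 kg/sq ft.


Formula: Weight = area * weight_per_sqft
Substituting: Weight = 46.2880 * 0.4440
Result: 20.5519 kg


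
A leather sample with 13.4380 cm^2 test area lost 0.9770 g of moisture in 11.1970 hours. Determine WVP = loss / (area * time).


Formula: WVP = loss / (area * time)
Substituting: WVP = 0.9770 / (13.4380 * 11.1970)
Result: 0.00649319 g/(cm^2*hr)


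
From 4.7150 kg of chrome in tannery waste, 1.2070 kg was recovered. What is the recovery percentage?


Formula: Recovery = recovered / input * 100
Substituting: Recovery = 1.2070 / 4.7150 * 100
Result: 25.5992 %


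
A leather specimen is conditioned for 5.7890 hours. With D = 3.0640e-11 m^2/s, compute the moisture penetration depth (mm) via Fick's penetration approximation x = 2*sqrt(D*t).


t = 5.7890 hr * 3600 = 20840.4000 s
D * t = 3.0640e-11 * 20840.4000 = 6.3855e-07
x = 2 * sqrt(D*t) = 2 * sqrt(6.3855e-07) = 0.00159819 m = 1.5982 mm


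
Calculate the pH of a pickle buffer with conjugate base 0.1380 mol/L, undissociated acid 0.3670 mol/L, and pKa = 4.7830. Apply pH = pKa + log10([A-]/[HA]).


ratio = [A-] / [HA] = 0.1380 / 0.3670 = 0.3760
log10(ratio) = -0.4248
pH = pKa + log10(ratio) = 4.7830 - 0.4248 = 4.3582


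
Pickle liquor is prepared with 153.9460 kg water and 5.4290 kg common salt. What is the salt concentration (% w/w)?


Formula: Conc = salt / (water + salt) * 100
Substituting: Conc = 5.4290 / (153.9460 + 5.4290) * 100
Result: 3.4064 %


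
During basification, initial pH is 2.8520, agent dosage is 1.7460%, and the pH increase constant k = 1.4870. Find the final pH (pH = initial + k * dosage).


Formula: pH_final = pH_initial + k * base_pct
Substituting: pH_final = 2.8520 + 1.4870 * 1.7460
Result: 5.4483


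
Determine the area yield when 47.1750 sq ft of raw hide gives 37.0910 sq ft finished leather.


Formula: Yield = finished / raw * 100
Substituting: Yield = 37.0910 / 47.1750 * 100
Result: 78.6243 %


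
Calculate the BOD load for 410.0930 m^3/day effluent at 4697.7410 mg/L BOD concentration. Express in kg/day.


Formula: BOD_load = volume * conc / 1000
Substituting: BOD_load = 410.0930 * 4697.7410 / 1000
Result: 1926.5107 kg/day


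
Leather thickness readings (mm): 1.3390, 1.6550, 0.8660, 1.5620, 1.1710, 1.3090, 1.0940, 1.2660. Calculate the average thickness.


Formula: Average = sum / n
Substituting: Average = 10.2620 / 8
Result: 1.2828 mm


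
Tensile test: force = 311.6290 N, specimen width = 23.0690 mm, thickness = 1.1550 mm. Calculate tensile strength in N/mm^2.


Formula: TS = force / (width * thickness)
Substituting: TS = 311.6290 / (23.0690 * 1.1550)
Result: 11.6957 N/mm^2
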